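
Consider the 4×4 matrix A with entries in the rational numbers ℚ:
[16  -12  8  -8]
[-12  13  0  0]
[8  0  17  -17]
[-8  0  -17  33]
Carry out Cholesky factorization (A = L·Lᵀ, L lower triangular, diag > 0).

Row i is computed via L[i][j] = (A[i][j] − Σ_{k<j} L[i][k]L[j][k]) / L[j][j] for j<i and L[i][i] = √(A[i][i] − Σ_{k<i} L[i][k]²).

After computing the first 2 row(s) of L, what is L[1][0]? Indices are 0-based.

Step 1: L[0][0] = √(16) = 4.
  L[1][0] = (-12) / L[0][0] = -3.
Step 2: L[1][1] = √(4) = 2.

L[1][0] = -3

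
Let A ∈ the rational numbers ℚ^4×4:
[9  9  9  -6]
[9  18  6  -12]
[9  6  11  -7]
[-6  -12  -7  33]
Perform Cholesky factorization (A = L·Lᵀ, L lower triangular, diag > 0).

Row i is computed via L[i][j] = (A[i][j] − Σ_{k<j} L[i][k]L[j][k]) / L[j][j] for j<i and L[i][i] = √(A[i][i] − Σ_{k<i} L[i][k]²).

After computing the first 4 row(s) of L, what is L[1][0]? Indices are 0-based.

L[1][0] = 3

Step 1: L[0][0] = √(9) = 3.
  L[1][0] = (9) / L[0][0] = 3.
Step 2: L[1][1] = √(9) = 3.
  L[2][0] = (9) / L[0][0] = 3.
  L[2][1] = (-3) / L[1][1] = -1.
Step 3: L[2][2] = √(1) = 1.
  L[3][0] = (-6) / L[0][0] = -2.
  L[3][1] = (-6) / L[1][1] = -2.
  L[3][2] = (-3) / L[2][2] = -3.
Step 4: L[3][3] = √(16) = 4.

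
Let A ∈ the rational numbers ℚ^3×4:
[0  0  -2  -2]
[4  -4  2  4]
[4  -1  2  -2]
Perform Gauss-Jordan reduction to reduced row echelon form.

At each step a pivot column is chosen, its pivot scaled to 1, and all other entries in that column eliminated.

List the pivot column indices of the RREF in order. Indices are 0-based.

pivot columns: 0, 1, 2

[1] R0 <-> R1
[1] R0 /= 4  ⇒  (1, -1, 1/2, 1)
     R2 -= 4·R0  ⇒  (0, 3, 0, -6)
[2] R1 <-> R2
[2] R1 /= 3  ⇒  (0, 1, 0, -2)
     R0 -= -1·R1  ⇒  (1, 0, 1/2, -1)
[3] R2 /= -2  ⇒  (0, 0, 1, 1)
     R0 -= 1/2·R2  ⇒  (1, 0, 0, -3/2)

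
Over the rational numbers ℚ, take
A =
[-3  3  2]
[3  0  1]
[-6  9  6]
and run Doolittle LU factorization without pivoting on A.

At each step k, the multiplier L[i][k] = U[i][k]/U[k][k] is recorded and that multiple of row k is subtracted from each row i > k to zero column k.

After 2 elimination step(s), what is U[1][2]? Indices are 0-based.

k=0: U[0][0]=-3
  eliminate (1,0): mult=-1, new row 1: (0, 3, 3); set L[1][0]=-1
  eliminate (2,0): mult=2, new row 2: (0, 3, 2); set L[2][0]=2
k=1: U[1][1]=3
  eliminate (2,1): mult=1, new row 2: (0, 0, -1); set L[2][1]=1

U[1][2] = 3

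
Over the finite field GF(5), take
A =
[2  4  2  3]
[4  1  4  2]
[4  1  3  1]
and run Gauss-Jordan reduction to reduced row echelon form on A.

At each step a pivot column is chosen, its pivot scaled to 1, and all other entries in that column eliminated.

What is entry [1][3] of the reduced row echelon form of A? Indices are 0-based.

M[1][3] = 2

[1] R0 /= 2  ⇒  (1, 2, 1, 4)
     R1 -= 4·R0  ⇒  (0, 3, 0, 1)
     R2 -= 4·R0  ⇒  (0, 3, 4, 0)
[2] R1 /= 3  ⇒  (0, 1, 0, 2)
     R0 -= 2·R1  ⇒  (1, 0, 1, 0)
     R2 -= 3·R1  ⇒  (0, 0, 4, 4)
[3] R2 /= 4  ⇒  (0, 0, 1, 1)
     R0 -= 1·R2  ⇒  (1, 0, 0, 4)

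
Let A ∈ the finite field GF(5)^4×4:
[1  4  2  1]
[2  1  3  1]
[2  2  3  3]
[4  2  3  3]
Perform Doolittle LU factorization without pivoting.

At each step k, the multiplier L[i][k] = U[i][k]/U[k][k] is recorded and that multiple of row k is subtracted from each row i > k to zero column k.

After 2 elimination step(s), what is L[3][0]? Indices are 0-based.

L[3][0] = 4

[col 0] pivot 1
  R1 -= 2*R0 → (0, 3, 4, 4)  (L[1][0] := 2)
  R2 -= 2*R0 → (0, 4, 4, 1)  (L[2][0] := 2)
  R3 -= 4*R0 → (0, 1, 0, 4)  (L[3][0] := 4)
[col 1] pivot 3
  R2 -= 3*R1 → (0, 0, 2, 4)  (L[2][1] := 3)
  R3 -= 2*R1 → (0, 0, 2, 1)  (L[3][1] := 2)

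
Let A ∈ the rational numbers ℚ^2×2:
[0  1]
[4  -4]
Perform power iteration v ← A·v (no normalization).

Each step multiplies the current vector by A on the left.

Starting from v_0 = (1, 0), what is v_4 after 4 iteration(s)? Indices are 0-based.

v_4 = (80, -384)

v_0 = (1, 0).
v_1 = A·v_0 = (0, 4).
v_2 = A·v_1 = (4, -16).
v_3 = A·v_2 = (-16, 80).
v_4 = A·v_3 = (80, -384).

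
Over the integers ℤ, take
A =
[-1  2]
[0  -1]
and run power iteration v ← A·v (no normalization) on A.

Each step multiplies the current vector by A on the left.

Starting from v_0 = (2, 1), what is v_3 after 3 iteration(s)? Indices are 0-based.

v_3 = (4, -1)

v_0 = (2, 1).
v_1 = A·v_0 = (0, -1).
v_2 = A·v_1 = (-2, 1).
v_3 = A·v_2 = (4, -1).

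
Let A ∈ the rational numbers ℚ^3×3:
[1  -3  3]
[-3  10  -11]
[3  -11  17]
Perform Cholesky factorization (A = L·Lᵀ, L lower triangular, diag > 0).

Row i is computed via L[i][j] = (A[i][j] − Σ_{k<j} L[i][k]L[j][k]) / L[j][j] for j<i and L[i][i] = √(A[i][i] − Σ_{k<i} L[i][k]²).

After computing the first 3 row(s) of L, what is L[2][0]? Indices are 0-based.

Step 1: L[0][0] = √(1) = 1.
  L[1][0] = (-3) / L[0][0] = -3.
Step 2: L[1][1] = √(1) = 1.
  L[2][0] = (3) / L[0][0] = 3.
  L[2][1] = (-2) / L[1][1] = -2.
Step 3: L[2][2] = √(4) = 2.

L[2][0] = 3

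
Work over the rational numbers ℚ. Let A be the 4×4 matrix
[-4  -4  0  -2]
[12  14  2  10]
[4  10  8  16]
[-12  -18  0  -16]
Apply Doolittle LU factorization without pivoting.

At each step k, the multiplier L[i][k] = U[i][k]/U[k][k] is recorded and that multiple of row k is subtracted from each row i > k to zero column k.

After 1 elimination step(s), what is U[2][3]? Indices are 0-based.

U[2][3] = 14

[col 0] pivot -4
  R1 -= -3*R0 → (0, 2, 2, 4)  (L[1][0] := -3)
  R2 -= -1*R0 → (0, 6, 8, 14)  (L[2][0] := -1)
  R3 -= 3*R0 → (0, -6, 0, -10)  (L[3][0] := 3)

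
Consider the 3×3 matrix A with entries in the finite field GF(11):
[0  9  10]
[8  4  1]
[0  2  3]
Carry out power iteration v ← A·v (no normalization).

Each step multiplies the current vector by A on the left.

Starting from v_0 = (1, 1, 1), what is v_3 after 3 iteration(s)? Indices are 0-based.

v_0 = (1, 1, 1).
v_1 = A·v_0 = (8, 2, 5).
v_2 = A·v_1 = (2, 0, 8).
v_3 = A·v_2 = (3, 2, 2).

v_3 = (3, 2, 2)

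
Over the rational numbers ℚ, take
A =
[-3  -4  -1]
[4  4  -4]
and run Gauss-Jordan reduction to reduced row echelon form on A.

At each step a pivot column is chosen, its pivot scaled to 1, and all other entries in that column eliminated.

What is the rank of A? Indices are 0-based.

pivot(0,0)=-3: scale R0 → (1, 4/3, 1/3)
  clear (1,0): R1 −= (4)R0 → (0, -4/3, -16/3)
pivot(1,1)=-4/3: scale R1 → (0, 1, 4)
  clear (0,1): R0 −= (4/3)R1 → (1, 0, -5)

rank = 2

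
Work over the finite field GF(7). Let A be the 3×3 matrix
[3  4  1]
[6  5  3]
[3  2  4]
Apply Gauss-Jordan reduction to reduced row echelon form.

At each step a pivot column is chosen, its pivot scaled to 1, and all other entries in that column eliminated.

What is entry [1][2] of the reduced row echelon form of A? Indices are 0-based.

pivot(0,0)=3: scale R0 → (1, 6, 5)
  clear (1,0): R1 −= (6)R0 → (0, 4, 1)
  clear (2,0): R2 −= (3)R0 → (0, 5, 3)
pivot(1,1)=4: scale R1 → (0, 1, 2)
  clear (0,1): R0 −= (6)R1 → (1, 0, 0)
  clear (2,1): R2 −= (5)R1 → (0, 0, 0)
col 2: no nonzero at/below row 2; advance.

M[1][2] = 2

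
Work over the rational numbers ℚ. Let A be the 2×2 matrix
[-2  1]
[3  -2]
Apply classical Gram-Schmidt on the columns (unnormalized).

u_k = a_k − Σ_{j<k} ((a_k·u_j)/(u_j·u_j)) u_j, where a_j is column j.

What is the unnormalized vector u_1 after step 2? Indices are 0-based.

u_1 = (-3/13, -2/13)

Step 1: u_0 = a_0 = (-2, 3).
Step 2: u_1 = a_1 − (-8/13)·u_0 = (-3/13, -2/13).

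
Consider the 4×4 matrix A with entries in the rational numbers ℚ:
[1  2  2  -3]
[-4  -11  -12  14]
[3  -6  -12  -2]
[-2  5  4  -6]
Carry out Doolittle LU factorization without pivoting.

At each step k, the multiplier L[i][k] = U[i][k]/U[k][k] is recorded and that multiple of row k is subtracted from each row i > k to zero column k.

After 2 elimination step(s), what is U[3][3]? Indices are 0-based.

U[3][3] = -6

Step 1: pivot at (0,0) is 1.
  row1 ← row1 − (-4)·row0  ⇒  L[1][0]=-4, U row1=(0, -3, -4, 2)
  row2 ← row2 − (3)·row0  ⇒  L[2][0]=3, U row2=(0, -12, -18, 7)
  row3 ← row3 − (-2)·row0  ⇒  L[3][0]=-2, U row3=(0, 9, 8, -12)
Step 2: pivot at (1,1) is -3.
  row2 ← row2 − (4)·row1  ⇒  L[2][1]=4, U row2=(0, 0, -2, -1)
  row3 ← row3 − (-3)·row1  ⇒  L[3][1]=-3, U row3=(0, 0, -4, -6)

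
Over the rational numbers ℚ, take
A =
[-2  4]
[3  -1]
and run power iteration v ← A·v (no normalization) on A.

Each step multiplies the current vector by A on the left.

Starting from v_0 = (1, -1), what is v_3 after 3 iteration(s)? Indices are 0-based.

v_0 = (1, -1).
v_1 = A·v_0 = (-6, 4).
v_2 = A·v_1 = (28, -22).
v_3 = A·v_2 = (-144, 106).

v_3 = (-144, 106)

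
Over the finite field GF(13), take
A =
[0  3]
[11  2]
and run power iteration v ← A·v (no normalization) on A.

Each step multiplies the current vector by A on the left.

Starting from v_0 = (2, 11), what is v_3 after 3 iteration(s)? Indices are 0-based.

v_3 = (1, 1)

v_0 = (2, 11).
v_1 = A·v_0 = (7, 5).
v_2 = A·v_1 = (2, 9).
v_3 = A·v_2 = (1, 1).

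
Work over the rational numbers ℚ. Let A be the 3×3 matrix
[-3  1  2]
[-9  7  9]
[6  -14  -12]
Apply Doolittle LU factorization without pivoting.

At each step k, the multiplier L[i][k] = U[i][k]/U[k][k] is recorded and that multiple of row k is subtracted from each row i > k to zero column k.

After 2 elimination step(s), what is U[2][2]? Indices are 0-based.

[col 0] pivot -3
  R1 -= 3*R0 → (0, 4, 3)  (L[1][0] := 3)
  R2 -= -2*R0 → (0, -12, -8)  (L[2][0] := -2)
[col 1] pivot 4
  R2 -= -3*R1 → (0, 0, 1)  (L[2][1] := -3)

U[2][2] = 1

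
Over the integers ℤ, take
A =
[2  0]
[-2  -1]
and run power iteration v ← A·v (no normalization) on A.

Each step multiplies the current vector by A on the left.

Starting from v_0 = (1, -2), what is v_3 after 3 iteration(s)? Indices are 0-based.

v_0 = (1, -2).
v_1 = A·v_0 = (2, 0).
v_2 = A·v_1 = (4, -4).
v_3 = A·v_2 = (8, -4).

v_3 = (8, -4)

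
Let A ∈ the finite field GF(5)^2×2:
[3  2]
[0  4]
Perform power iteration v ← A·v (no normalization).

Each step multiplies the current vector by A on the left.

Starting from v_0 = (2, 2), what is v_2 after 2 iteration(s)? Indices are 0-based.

v_2 = (1, 2)

v_0 = (2, 2).
v_1 = A·v_0 = (0, 3).
v_2 = A·v_1 = (1, 2).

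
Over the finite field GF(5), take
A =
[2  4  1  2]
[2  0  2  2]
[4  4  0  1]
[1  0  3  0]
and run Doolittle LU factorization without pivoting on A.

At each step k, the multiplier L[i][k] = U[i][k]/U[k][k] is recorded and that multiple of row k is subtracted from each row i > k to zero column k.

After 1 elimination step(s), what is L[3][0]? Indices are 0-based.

Step 1: pivot at (0,0) is 2.
  row1 ← row1 − (1)·row0  ⇒  L[1][0]=1, U row1=(0, 1, 1, 0)
  row2 ← row2 − (2)·row0  ⇒  L[2][0]=2, U row2=(0, 1, 3, 2)
  row3 ← row3 − (3)·row0  ⇒  L[3][0]=3, U row3=(0, 3, 0, 4)

L[3][0] = 3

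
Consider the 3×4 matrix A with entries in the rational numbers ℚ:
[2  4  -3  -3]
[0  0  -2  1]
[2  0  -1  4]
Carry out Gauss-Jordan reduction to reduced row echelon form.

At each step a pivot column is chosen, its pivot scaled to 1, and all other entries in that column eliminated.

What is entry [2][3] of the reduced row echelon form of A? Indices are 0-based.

[1] R0 /= 2  ⇒  (1, 2, -3/2, -3/2)
     R2 -= 2·R0  ⇒  (0, -4, 2, 7)
[2] R1 <-> R2
[2] R1 /= -4  ⇒  (0, 1, -1/2, -7/4)
     R0 -= 2·R1  ⇒  (1, 0, -1/2, 2)
[3] R2 /= -2  ⇒  (0, 0, 1, -1/2)
     R0 -= -1/2·R2  ⇒  (1, 0, 0, 7/4)
     R1 -= -1/2·R2  ⇒  (0, 1, 0, -2)

M[2][3] = -1/2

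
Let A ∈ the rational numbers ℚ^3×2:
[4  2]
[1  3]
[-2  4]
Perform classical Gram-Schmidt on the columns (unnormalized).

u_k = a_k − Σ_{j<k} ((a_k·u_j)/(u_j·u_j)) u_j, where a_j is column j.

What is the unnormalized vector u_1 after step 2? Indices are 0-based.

u_1 = (10/7, 20/7, 30/7)

Step 1: u_0 = a_0 = (4, 1, -2).
Step 2: u_1 = a_1 − (1/7)·u_0 = (10/7, 20/7, 30/7).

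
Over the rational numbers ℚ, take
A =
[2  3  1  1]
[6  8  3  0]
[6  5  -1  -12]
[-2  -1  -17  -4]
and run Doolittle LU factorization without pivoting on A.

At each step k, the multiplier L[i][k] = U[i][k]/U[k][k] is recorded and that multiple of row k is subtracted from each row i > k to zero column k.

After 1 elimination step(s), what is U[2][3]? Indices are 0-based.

U[2][3] = -15

k=0: U[0][0]=2
  eliminate (1,0): mult=3, new row 1: (0, -1, 0, -3); set L[1][0]=3
  eliminate (2,0): mult=3, new row 2: (0, -4, -4, -15); set L[2][0]=3
  eliminate (3,0): mult=-1, new row 3: (0, 2, -16, -3); set L[3][0]=-1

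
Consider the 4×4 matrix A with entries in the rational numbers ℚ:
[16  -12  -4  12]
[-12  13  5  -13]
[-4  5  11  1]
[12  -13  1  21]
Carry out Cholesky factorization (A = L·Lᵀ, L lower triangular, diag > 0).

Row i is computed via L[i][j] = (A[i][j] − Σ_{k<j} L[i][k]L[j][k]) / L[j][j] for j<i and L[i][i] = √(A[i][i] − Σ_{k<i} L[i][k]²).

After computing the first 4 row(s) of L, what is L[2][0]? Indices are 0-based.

L[2][0] = -1

Step 1: L[0][0] = √(16) = 4.
  L[1][0] = (-12) / L[0][0] = -3.
Step 2: L[1][1] = √(4) = 2.
  L[2][0] = (-4) / L[0][0] = -1.
  L[2][1] = (2) / L[1][1] = 1.
Step 3: L[2][2] = √(9) = 3.
  L[3][0] = (12) / L[0][0] = 3.
  L[3][1] = (-4) / L[1][1] = -2.
  L[3][2] = (6) / L[2][2] = 2.
Step 4: L[3][3] = √(4) = 2.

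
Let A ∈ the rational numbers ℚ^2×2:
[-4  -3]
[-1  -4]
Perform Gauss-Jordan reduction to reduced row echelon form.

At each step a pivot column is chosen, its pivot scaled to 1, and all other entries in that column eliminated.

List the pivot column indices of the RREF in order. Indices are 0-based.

pivot(0,0)=-4: scale R0 → (1, 3/4)
  clear (1,0): R1 −= (-1)R0 → (0, -13/4)
pivot(1,1)=-13/4: scale R1 → (0, 1)
  clear (0,1): R0 −= (3/4)R1 → (1, 0)

pivot columns: 0, 1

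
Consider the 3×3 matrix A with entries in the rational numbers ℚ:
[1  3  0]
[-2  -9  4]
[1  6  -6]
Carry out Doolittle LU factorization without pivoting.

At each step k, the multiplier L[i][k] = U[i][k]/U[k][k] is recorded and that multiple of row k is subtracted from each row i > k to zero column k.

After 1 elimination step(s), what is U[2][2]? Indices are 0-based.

U[2][2] = -6

[col 0] pivot 1
  R1 -= -2*R0 → (0, -3, 4)  (L[1][0] := -2)
  R2 -= 1*R0 → (0, 3, -6)  (L[2][0] := 1)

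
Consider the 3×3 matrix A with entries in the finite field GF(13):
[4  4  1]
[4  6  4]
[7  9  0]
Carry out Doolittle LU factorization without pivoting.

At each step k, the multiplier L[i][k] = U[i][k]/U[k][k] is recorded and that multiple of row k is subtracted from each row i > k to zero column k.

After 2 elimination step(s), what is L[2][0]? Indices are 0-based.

Step 1: pivot at (0,0) is 4.
  row1 ← row1 − (1)·row0  ⇒  L[1][0]=1, U row1=(0, 2, 3)
  row2 ← row2 − (5)·row0  ⇒  L[2][0]=5, U row2=(0, 2, 8)
Step 2: pivot at (1,1) is 2.
  row2 ← row2 − (1)·row1  ⇒  L[2][1]=1, U row2=(0, 0, 5)

L[2][0] = 5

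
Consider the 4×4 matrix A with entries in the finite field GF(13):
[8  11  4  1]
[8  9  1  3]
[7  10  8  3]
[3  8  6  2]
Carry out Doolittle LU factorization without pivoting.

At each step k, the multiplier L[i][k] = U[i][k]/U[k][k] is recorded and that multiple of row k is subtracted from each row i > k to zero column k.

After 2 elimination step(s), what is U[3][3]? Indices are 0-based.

U[3][3] = 12

[col 0] pivot 8
  R1 -= 1*R0 → (0, 11, 10, 2)  (L[1][0] := 1)
  R2 -= 9*R0 → (0, 2, 11, 7)  (L[2][0] := 9)
  R3 -= 2*R0 → (0, 12, 11, 0)  (L[3][0] := 2)
[col 1] pivot 11
  R2 -= 12*R1 → (0, 0, 8, 9)  (L[2][1] := 12)
  R3 -= 7*R1 → (0, 0, 6, 12)  (L[3][1] := 7)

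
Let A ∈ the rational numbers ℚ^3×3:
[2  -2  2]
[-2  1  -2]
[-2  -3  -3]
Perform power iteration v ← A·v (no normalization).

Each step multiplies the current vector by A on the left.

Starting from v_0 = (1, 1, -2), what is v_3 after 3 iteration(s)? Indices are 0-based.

v_0 = (1, 1, -2).
v_1 = A·v_0 = (-4, 3, 1).
v_2 = A·v_1 = (-12, 9, -4).
v_3 = A·v_2 = (-50, 41, 9).

v_3 = (-50, 41, 9)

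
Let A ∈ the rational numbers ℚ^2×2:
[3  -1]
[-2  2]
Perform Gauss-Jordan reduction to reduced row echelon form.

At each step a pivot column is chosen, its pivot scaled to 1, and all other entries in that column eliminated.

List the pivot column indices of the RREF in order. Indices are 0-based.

pivot columns: 0, 1

pivot(0,0)=3: scale R0 → (1, -1/3)
  clear (1,0): R1 −= (-2)R0 → (0, 4/3)
pivot(1,1)=4/3: scale R1 → (0, 1)
  clear (0,1): R0 −= (-1/3)R1 → (1, 0)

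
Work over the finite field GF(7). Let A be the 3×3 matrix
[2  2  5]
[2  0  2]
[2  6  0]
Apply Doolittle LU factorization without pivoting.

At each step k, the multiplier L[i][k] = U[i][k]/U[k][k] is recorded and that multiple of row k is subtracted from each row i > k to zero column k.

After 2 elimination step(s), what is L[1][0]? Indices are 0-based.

L[1][0] = 1

k=0: U[0][0]=2
  eliminate (1,0): mult=1, new row 1: (0, 5, 4); set L[1][0]=1
  eliminate (2,0): mult=1, new row 2: (0, 4, 2); set L[2][0]=1
k=1: U[1][1]=5
  eliminate (2,1): mult=5, new row 2: (0, 0, 3); set L[2][1]=5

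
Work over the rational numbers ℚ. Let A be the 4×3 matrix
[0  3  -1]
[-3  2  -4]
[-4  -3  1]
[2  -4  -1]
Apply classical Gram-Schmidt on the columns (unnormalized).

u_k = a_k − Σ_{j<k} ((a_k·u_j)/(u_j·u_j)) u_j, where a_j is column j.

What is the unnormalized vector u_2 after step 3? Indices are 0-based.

Step 1: u_0 = a_0 = (0, -3, -4, 2).
Step 2: u_1 = a_1 − (-2/29)·u_0 = (3, 52/29, -95/29, -112/29).
Step 3: u_2 = a_2 − (6/29)·u_0 − (-139/549)·u_1 = (-44/183, -1606/549, 548/549, -1313/549).

u_2 = (-44/183, -1606/549, 548/549, -1313/549)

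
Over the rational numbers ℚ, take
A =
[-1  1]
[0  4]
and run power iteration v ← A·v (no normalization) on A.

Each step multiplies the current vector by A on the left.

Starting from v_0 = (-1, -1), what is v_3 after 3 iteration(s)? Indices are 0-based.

v_0 = (-1, -1).
v_1 = A·v_0 = (0, -4).
v_2 = A·v_1 = (-4, -16).
v_3 = A·v_2 = (-12, -64).

v_3 = (-12, -64)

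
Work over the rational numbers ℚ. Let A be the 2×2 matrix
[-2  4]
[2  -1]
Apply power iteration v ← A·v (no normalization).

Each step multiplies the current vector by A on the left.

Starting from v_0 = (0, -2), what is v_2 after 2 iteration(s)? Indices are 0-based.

v_0 = (0, -2).
v_1 = A·v_0 = (-8, 2).
v_2 = A·v_1 = (24, -18).

v_2 = (24, -18)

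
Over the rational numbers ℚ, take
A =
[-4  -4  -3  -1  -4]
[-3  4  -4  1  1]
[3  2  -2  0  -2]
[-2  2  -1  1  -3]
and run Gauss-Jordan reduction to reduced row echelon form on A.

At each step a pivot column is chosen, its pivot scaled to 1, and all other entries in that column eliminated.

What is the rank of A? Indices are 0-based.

[1] R0 /= -4  ⇒  (1, 1, 3/4, 1/4, 1)
     R1 -= -3·R0  ⇒  (0, 7, -7/4, 7/4, 4)
     R2 -= 3·R0  ⇒  (0, -1, -17/4, -3/4, -5)
     R3 -= -2·R0  ⇒  (0, 4, 1/2, 3/2, -1)
[2] R1 /= 7  ⇒  (0, 1, -1/4, 1/4, 4/7)
     R0 -= 1·R1  ⇒  (1, 0, 1, 0, 3/7)
     R2 -= -1·R1  ⇒  (0, 0, -9/2, -1/2, -31/7)
     R3 -= 4·R1  ⇒  (0, 0, 3/2, 1/2, -23/7)
[3] R2 /= -9/2  ⇒  (0, 0, 1, 1/9, 62/63)
     R0 -= 1·R2  ⇒  (1, 0, 0, -1/9, -5/9)
     R1 -= -1/4·R2  ⇒  (0, 1, 0, 5/18, 103/126)
     R3 -= 3/2·R2  ⇒  (0, 0, 0, 1/3, -100/21)
[4] R3 /= 1/3  ⇒  (0, 0, 0, 1, -100/7)
     R0 -= -1/9·R3  ⇒  (1, 0, 0, 0, -15/7)
     R1 -= 5/18·R3  ⇒  (0, 1, 0, 0, 67/14)
     R2 -= 1/9·R3  ⇒  (0, 0, 1, 0, 18/7)

rank = 4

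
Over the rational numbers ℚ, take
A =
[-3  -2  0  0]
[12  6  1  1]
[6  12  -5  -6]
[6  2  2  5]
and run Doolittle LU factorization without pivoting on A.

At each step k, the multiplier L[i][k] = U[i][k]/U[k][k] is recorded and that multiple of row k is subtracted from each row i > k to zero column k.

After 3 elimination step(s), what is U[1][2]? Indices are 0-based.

U[1][2] = 1

k=0: U[0][0]=-3
  eliminate (1,0): mult=-4, new row 1: (0, -2, 1, 1); set L[1][0]=-4
  eliminate (2,0): mult=-2, new row 2: (0, 8, -5, -6); set L[2][0]=-2
  eliminate (3,0): mult=-2, new row 3: (0, -2, 2, 5); set L[3][0]=-2
k=1: U[1][1]=-2
  eliminate (2,1): mult=-4, new row 2: (0, 0, -1, -2); set L[2][1]=-4
  eliminate (3,1): mult=1, new row 3: (0, 0, 1, 4); set L[3][1]=1
k=2: U[2][2]=-1
  eliminate (3,2): mult=-1, new row 3: (0, 0, 0, 2); set L[3][2]=-1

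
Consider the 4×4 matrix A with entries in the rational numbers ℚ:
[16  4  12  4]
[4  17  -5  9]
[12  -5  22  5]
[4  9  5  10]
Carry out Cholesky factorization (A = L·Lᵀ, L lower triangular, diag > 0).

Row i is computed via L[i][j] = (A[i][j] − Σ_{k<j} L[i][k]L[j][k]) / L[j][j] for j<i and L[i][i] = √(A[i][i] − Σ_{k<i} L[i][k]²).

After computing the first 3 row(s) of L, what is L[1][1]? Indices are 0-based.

Step 1: L[0][0] = √(16) = 4.
  L[1][0] = (4) / L[0][0] = 1.
Step 2: L[1][1] = √(16) = 4.
  L[2][0] = (12) / L[0][0] = 3.
  L[2][1] = (-8) / L[1][1] = -2.
Step 3: L[2][2] = √(9) = 3.

L[1][1] = 4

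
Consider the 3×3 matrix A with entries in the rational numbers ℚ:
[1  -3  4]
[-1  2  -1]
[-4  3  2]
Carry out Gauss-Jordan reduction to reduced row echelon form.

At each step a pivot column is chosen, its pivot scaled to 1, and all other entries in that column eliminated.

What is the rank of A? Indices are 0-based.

rank = 3

pivot(0,0)=1: scale R0 → (1, -3, 4)
  clear (1,0): R1 −= (-1)R0 → (0, -1, 3)
  clear (2,0): R2 −= (-4)R0 → (0, -9, 18)
pivot(1,1)=-1: scale R1 → (0, 1, -3)
  clear (0,1): R0 −= (-3)R1 → (1, 0, -5)
  clear (2,1): R2 −= (-9)R1 → (0, 0, -9)
pivot(2,2)=-9: scale R2 → (0, 0, 1)
  clear (0,2): R0 −= (-5)R2 → (1, 0, 0)
  clear (1,2): R1 −= (-3)R2 → (0, 1, 0)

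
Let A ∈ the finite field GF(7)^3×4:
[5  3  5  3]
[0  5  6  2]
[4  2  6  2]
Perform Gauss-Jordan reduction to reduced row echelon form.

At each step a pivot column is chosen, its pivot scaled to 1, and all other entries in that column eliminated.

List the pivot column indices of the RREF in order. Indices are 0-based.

pivot columns: 0, 1, 2

[1] R0 /= 5  ⇒  (1, 2, 1, 2)
     R2 -= 4·R0  ⇒  (0, 1, 2, 1)
[2] R1 /= 5  ⇒  (0, 1, 4, 6)
     R0 -= 2·R1  ⇒  (1, 0, 0, 4)
     R2 -= 1·R1  ⇒  (0, 0, 5, 2)
[3] R2 /= 5  ⇒  (0, 0, 1, 6)
     R1 -= 4·R2  ⇒  (0, 1, 0, 3)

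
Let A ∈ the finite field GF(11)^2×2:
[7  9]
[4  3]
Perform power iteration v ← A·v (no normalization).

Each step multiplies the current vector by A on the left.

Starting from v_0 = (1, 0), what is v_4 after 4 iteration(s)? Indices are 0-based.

v_4 = (1, 8)

v_0 = (1, 0).
v_1 = A·v_0 = (7, 4).
v_2 = A·v_1 = (8, 7).
v_3 = A·v_2 = (9, 9).
v_4 = A·v_3 = (1, 8).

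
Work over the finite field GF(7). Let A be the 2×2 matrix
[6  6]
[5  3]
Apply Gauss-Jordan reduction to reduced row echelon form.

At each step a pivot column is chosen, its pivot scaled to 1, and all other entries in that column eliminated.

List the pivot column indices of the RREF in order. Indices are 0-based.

pivot columns: 0, 1

pivot(0,0)=6: scale R0 → (1, 1)
  clear (1,0): R1 −= (5)R0 → (0, 5)
pivot(1,1)=5: scale R1 → (0, 1)
  clear (0,1): R0 −= (1)R1 → (1, 0)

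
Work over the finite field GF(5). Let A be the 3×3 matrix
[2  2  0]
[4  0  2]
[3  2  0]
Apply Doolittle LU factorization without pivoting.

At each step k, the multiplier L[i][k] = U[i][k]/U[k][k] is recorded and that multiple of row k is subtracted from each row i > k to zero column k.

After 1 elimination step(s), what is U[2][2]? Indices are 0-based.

[col 0] pivot 2
  R1 -= 2*R0 → (0, 1, 2)  (L[1][0] := 2)
  R2 -= 4*R0 → (0, 4, 0)  (L[2][0] := 4)

U[2][2] = 0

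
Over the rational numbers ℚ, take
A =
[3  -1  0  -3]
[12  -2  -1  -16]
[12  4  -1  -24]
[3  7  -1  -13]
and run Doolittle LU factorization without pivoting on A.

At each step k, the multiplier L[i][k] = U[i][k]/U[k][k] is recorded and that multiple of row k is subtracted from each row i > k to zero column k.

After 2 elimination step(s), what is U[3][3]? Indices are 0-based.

U[3][3] = 6

k=0: U[0][0]=3
  eliminate (1,0): mult=4, new row 1: (0, 2, -1, -4); set L[1][0]=4
  eliminate (2,0): mult=4, new row 2: (0, 8, -1, -12); set L[2][0]=4
  eliminate (3,0): mult=1, new row 3: (0, 8, -1, -10); set L[3][0]=1
k=1: U[1][1]=2
  eliminate (2,1): mult=4, new row 2: (0, 0, 3, 4); set L[2][1]=4
  eliminate (3,1): mult=4, new row 3: (0, 0, 3, 6); set L[3][1]=4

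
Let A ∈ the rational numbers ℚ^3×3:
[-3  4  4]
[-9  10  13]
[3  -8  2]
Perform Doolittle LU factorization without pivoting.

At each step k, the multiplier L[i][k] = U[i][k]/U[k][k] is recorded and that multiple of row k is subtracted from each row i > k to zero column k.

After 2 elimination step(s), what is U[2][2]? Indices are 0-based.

k=0: U[0][0]=-3
  eliminate (1,0): mult=3, new row 1: (0, -2, 1); set L[1][0]=3
  eliminate (2,0): mult=-1, new row 2: (0, -4, 6); set L[2][0]=-1
k=1: U[1][1]=-2
  eliminate (2,1): mult=2, new row 2: (0, 0, 4); set L[2][1]=2

U[2][2] = 4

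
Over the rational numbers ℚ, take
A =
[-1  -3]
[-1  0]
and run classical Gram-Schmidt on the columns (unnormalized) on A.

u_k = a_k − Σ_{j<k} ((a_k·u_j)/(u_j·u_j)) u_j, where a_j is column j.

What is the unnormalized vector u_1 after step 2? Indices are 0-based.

Step 1: u_0 = a_0 = (-1, -1).
Step 2: u_1 = a_1 − (3/2)·u_0 = (-3/2, 3/2).

u_1 = (-3/2, 3/2)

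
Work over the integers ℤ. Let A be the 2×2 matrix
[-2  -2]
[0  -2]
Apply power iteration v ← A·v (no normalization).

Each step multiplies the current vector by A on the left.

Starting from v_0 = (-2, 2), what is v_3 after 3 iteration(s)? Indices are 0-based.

v_0 = (-2, 2).
v_1 = A·v_0 = (0, -4).
v_2 = A·v_1 = (8, 8).
v_3 = A·v_2 = (-32, -16).

v_3 = (-32, -16)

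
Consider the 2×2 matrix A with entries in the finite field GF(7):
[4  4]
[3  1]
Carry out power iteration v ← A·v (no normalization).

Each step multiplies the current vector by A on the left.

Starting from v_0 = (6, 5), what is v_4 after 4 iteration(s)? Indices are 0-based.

v_4 = (6, 1)

v_0 = (6, 5).
v_1 = A·v_0 = (2, 2).
v_2 = A·v_1 = (2, 1).
v_3 = A·v_2 = (5, 0).
v_4 = A·v_3 = (6, 1).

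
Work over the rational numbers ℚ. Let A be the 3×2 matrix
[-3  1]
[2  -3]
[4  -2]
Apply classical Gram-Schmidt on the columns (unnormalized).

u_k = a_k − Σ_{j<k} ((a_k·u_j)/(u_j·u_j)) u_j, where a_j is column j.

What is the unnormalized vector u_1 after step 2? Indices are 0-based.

u_1 = (-22/29, -53/29, 10/29)

Step 1: u_0 = a_0 = (-3, 2, 4).
Step 2: u_1 = a_1 − (-17/29)·u_0 = (-22/29, -53/29, 10/29).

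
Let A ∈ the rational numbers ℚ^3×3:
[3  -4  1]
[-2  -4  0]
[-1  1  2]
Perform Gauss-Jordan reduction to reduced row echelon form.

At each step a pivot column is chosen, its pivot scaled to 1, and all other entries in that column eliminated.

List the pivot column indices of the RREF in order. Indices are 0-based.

pivot(0,0)=3: scale R0 → (1, -4/3, 1/3)
  clear (1,0): R1 −= (-2)R0 → (0, -20/3, 2/3)
  clear (2,0): R2 −= (-1)R0 → (0, -1/3, 7/3)
pivot(1,1)=-20/3: scale R1 → (0, 1, -1/10)
  clear (0,1): R0 −= (-4/3)R1 → (1, 0, 1/5)
  clear (2,1): R2 −= (-1/3)R1 → (0, 0, 23/10)
pivot(2,2)=23/10: scale R2 → (0, 0, 1)
  clear (0,2): R0 −= (1/5)R2 → (1, 0, 0)
  clear (1,2): R1 −= (-1/10)R2 → (0, 1, 0)

pivot columns: 0, 1, 2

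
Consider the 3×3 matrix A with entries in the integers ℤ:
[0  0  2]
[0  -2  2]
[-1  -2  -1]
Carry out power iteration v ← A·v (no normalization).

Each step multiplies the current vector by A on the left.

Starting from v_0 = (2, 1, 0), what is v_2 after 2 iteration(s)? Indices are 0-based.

v_2 = (-8, -4, 8)

v_0 = (2, 1, 0).
v_1 = A·v_0 = (0, -2, -4).
v_2 = A·v_1 = (-8, -4, 8).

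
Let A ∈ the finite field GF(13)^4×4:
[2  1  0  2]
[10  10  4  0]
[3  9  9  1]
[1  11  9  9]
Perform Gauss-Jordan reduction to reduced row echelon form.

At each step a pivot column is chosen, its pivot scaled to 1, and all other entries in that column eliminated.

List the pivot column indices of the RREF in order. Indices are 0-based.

[1] R0 /= 2  ⇒  (1, 7, 0, 1)
     R1 -= 10·R0  ⇒  (0, 5, 4, 3)
     R2 -= 3·R0  ⇒  (0, 1, 9, 11)
     R3 -= 1·R0  ⇒  (0, 4, 9, 8)
[2] R1 /= 5  ⇒  (0, 1, 6, 11)
     R0 -= 7·R1  ⇒  (1, 0, 10, 2)
     R2 -= 1·R1  ⇒  (0, 0, 3, 0)
     R3 -= 4·R1  ⇒  (0, 0, 11, 3)
[3] R2 /= 3  ⇒  (0, 0, 1, 0)
     R0 -= 10·R2  ⇒  (1, 0, 0, 2)
     R1 -= 6·R2  ⇒  (0, 1, 0, 11)
     R3 -= 11·R2  ⇒  (0, 0, 0, 3)
[4] R3 /= 3  ⇒  (0, 0, 0, 1)
     R0 -= 2·R3  ⇒  (1, 0, 0, 0)
     R1 -= 11·R3  ⇒  (0, 1, 0, 0)

pivot columns: 0, 1, 2, 3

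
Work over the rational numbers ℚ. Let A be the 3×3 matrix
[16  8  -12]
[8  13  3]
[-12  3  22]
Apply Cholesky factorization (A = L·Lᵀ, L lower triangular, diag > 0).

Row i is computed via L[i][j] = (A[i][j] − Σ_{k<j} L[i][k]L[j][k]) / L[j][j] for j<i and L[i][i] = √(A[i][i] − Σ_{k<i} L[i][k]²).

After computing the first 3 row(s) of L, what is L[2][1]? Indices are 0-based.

Step 1: L[0][0] = √(16) = 4.
  L[1][0] = (8) / L[0][0] = 2.
Step 2: L[1][1] = √(9) = 3.
  L[2][0] = (-12) / L[0][0] = -3.
  L[2][1] = (9) / L[1][1] = 3.
Step 3: L[2][2] = √(4) = 2.

L[2][1] = 3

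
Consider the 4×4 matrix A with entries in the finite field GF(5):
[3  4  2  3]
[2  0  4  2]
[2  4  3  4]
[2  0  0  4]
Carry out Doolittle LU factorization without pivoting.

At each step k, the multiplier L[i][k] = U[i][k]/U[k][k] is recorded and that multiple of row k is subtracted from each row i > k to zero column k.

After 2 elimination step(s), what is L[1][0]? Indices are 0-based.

L[1][0] = 4

[col 0] pivot 3
  R1 -= 4*R0 → (0, 4, 1, 0)  (L[1][0] := 4)
  R2 -= 4*R0 → (0, 3, 0, 2)  (L[2][0] := 4)
  R3 -= 4*R0 → (0, 4, 2, 2)  (L[3][0] := 4)
[col 1] pivot 4
  R2 -= 2*R1 → (0, 0, 3, 2)  (L[2][1] := 2)
  R3 -= 1*R1 → (0, 0, 1, 2)  (L[3][1] := 1)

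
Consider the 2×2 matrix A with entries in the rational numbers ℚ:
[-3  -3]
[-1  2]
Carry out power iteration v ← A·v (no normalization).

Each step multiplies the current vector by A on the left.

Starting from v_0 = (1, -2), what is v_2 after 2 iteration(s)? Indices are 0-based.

v_2 = (6, -13)

v_0 = (1, -2).
v_1 = A·v_0 = (3, -5).
v_2 = A·v_1 = (6, -13).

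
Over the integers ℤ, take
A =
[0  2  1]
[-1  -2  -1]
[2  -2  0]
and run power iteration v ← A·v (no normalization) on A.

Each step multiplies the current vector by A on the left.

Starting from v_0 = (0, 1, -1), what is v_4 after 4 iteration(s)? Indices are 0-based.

v_0 = (0, 1, -1).
v_1 = A·v_0 = (1, -1, -2).
v_2 = A·v_1 = (-4, 3, 4).
v_3 = A·v_2 = (10, -6, -14).
v_4 = A·v_3 = (-26, 16, 32).

v_4 = (-26, 16, 32)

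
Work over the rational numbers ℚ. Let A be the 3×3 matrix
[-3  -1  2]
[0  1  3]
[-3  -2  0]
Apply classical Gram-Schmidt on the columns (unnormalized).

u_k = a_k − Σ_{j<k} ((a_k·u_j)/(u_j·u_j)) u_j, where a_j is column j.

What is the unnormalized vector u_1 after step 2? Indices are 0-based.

u_1 = (1/2, 1, -1/2)

Step 1: u_0 = a_0 = (-3, 0, -3).
Step 2: u_1 = a_1 − (1/2)·u_0 = (1/2, 1, -1/2).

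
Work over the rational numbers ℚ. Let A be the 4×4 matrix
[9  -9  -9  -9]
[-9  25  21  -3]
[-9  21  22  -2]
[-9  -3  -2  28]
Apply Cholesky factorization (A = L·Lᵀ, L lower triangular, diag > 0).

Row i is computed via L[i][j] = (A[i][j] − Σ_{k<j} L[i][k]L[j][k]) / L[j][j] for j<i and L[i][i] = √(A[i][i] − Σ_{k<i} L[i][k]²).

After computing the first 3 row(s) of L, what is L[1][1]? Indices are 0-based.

Step 1: L[0][0] = √(9) = 3.
  L[1][0] = (-9) / L[0][0] = -3.
Step 2: L[1][1] = √(16) = 4.
  L[2][0] = (-9) / L[0][0] = -3.
  L[2][1] = (12) / L[1][1] = 3.
Step 3: L[2][2] = √(4) = 2.

L[1][1] = 4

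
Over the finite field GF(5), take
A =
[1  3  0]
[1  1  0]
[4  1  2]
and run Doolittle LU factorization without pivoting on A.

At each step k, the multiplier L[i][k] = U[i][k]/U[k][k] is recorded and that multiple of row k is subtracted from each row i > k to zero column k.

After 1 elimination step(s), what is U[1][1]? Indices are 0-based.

[col 0] pivot 1
  R1 -= 1*R0 → (0, 3, 0)  (L[1][0] := 1)
  R2 -= 4*R0 → (0, 4, 2)  (L[2][0] := 4)

U[1][1] = 3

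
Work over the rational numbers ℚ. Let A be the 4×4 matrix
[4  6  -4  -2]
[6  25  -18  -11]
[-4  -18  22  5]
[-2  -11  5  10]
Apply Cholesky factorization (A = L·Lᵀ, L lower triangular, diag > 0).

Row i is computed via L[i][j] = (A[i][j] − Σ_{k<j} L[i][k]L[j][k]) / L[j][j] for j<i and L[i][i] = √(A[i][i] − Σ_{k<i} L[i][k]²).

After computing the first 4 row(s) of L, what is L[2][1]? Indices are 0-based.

Step 1: L[0][0] = √(4) = 2.
  L[1][0] = (6) / L[0][0] = 3.
Step 2: L[1][1] = √(16) = 4.
  L[2][0] = (-4) / L[0][0] = -2.
  L[2][1] = (-12) / L[1][1] = -3.
Step 3: L[2][2] = √(9) = 3.
  L[3][0] = (-2) / L[0][0] = -1.
  L[3][1] = (-8) / L[1][1] = -2.
  L[3][2] = (-3) / L[2][2] = -1.
Step 4: L[3][3] = √(4) = 2.

L[2][1] = -3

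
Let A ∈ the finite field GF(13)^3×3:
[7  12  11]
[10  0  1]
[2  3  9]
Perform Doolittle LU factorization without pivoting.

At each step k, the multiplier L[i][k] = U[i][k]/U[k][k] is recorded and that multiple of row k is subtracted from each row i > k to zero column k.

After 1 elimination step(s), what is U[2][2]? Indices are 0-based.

Step 1: pivot at (0,0) is 7.
  row1 ← row1 − (7)·row0  ⇒  L[1][0]=7, U row1=(0, 7, 2)
  row2 ← row2 − (4)·row0  ⇒  L[2][0]=4, U row2=(0, 7, 4)

U[2][2] = 4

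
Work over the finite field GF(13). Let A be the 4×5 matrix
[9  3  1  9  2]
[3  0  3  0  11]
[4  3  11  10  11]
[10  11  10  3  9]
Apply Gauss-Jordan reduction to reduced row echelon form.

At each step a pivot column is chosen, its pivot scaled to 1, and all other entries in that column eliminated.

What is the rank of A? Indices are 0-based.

pivot(0,0)=9: scale R0 → (1, 9, 3, 1, 6)
  clear (1,0): R1 −= (3)R0 → (0, 12, 7, 10, 6)
  clear (2,0): R2 −= (4)R0 → (0, 6, 12, 6, 0)
  clear (3,0): R3 −= (10)R0 → (0, 12, 6, 6, 1)
pivot(1,1)=12: scale R1 → (0, 1, 6, 3, 7)
  clear (0,1): R0 −= (9)R1 → (1, 0, 1, 0, 8)
  clear (2,1): R2 −= (6)R1 → (0, 0, 2, 1, 10)
  clear (3,1): R3 −= (12)R1 → (0, 0, 12, 9, 8)
pivot(2,2)=2: scale R2 → (0, 0, 1, 7, 5)
  clear (0,2): R0 −= (1)R2 → (1, 0, 0, 6, 3)
  clear (1,2): R1 −= (6)R2 → (0, 1, 0, 0, 3)
  clear (3,2): R3 −= (12)R2 → (0, 0, 0, 3, 0)
pivot(3,3)=3: scale R3 → (0, 0, 0, 1, 0)
  clear (0,3): R0 −= (6)R3 → (1, 0, 0, 0, 3)
  clear (2,3): R2 −= (7)R3 → (0, 0, 1, 0, 5)

rank = 4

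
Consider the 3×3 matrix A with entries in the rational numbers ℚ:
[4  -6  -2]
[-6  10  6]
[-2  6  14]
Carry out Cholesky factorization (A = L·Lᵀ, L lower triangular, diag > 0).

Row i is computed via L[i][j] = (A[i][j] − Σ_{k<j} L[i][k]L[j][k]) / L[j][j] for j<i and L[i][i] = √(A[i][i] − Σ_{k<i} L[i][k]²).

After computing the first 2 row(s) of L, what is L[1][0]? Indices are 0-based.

Step 1: L[0][0] = √(4) = 2.
  L[1][0] = (-6) / L[0][0] = -3.
Step 2: L[1][1] = √(1) = 1.

L[1][0] = -3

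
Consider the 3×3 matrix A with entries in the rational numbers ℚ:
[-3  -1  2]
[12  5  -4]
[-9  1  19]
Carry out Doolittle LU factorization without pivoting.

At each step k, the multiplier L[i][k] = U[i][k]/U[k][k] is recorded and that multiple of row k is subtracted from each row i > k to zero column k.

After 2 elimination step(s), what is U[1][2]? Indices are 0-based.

Step 1: pivot at (0,0) is -3.
  row1 ← row1 − (-4)·row0  ⇒  L[1][0]=-4, U row1=(0, 1, 4)
  row2 ← row2 − (3)·row0  ⇒  L[2][0]=3, U row2=(0, 4, 13)
Step 2: pivot at (1,1) is 1.
  row2 ← row2 − (4)·row1  ⇒  L[2][1]=4, U row2=(0, 0, -3)

U[1][2] = 4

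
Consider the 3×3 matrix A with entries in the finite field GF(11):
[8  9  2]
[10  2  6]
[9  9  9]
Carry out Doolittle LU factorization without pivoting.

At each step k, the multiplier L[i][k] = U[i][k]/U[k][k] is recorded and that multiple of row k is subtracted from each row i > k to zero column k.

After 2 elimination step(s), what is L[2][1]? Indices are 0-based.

[col 0] pivot 8
  R1 -= 4*R0 → (0, 10, 9)  (L[1][0] := 4)
  R2 -= 8*R0 → (0, 3, 4)  (L[2][0] := 8)
[col 1] pivot 10
  R2 -= 8*R1 → (0, 0, 9)  (L[2][1] := 8)

L[2][1] = 8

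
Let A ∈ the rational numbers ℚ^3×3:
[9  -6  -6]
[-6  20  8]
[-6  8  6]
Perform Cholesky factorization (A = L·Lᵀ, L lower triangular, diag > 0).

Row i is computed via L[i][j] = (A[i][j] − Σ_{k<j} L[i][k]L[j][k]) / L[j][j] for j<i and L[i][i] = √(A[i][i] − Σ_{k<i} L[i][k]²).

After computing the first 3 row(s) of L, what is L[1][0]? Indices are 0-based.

Step 1: L[0][0] = √(9) = 3.
  L[1][0] = (-6) / L[0][0] = -2.
Step 2: L[1][1] = √(16) = 4.
  L[2][0] = (-6) / L[0][0] = -2.
  L[2][1] = (4) / L[1][1] = 1.
Step 3: L[2][2] = √(1) = 1.

L[1][0] = -2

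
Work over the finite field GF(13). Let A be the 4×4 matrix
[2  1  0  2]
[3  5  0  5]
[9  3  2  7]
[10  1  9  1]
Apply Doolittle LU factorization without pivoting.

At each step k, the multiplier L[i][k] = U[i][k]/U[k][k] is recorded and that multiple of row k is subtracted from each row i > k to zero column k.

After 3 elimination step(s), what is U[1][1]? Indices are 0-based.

[col 0] pivot 2
  R1 -= 8*R0 → (0, 10, 0, 2)  (L[1][0] := 8)
  R2 -= 11*R0 → (0, 5, 2, 11)  (L[2][0] := 11)
  R3 -= 5*R0 → (0, 9, 9, 4)  (L[3][0] := 5)
[col 1] pivot 10
  R2 -= 7*R1 → (0, 0, 2, 10)  (L[2][1] := 7)
  R3 -= 10*R1 → (0, 0, 9, 10)  (L[3][1] := 10)
[col 2] pivot 2
  R3 -= 11*R2 → (0, 0, 0, 4)  (L[3][2] := 11)

U[1][1] = 10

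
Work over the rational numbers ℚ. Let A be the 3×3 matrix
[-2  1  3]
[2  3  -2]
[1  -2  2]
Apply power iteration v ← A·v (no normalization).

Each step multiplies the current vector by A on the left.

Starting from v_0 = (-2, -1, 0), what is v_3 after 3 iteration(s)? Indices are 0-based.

v_0 = (-2, -1, 0).
v_1 = A·v_0 = (3, -7, 0).
v_2 = A·v_1 = (-13, -15, 17).
v_3 = A·v_2 = (62, -105, 51).

v_3 = (62, -105, 51)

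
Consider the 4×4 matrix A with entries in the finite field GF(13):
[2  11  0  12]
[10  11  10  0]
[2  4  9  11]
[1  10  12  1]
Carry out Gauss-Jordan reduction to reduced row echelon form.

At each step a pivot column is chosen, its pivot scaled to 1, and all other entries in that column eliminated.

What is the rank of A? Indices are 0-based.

rank = 4

[1] R0 /= 2  ⇒  (1, 12, 0, 6)
     R1 -= 10·R0  ⇒  (0, 8, 10, 5)
     R2 -= 2·R0  ⇒  (0, 6, 9, 12)
     R3 -= 1·R0  ⇒  (0, 11, 12, 8)
[2] R1 /= 8  ⇒  (0, 1, 11, 12)
     R0 -= 12·R1  ⇒  (1, 0, 11, 5)
     R2 -= 6·R1  ⇒  (0, 0, 8, 5)
     R3 -= 11·R1  ⇒  (0, 0, 8, 6)
[3] R2 /= 8  ⇒  (0, 0, 1, 12)
     R0 -= 11·R2  ⇒  (1, 0, 0, 3)
     R1 -= 11·R2  ⇒  (0, 1, 0, 10)
     R3 -= 8·R2  ⇒  (0, 0, 0, 1)
[4] R3 /= 1  ⇒  (0, 0, 0, 1)
     R0 -= 3·R3  ⇒  (1, 0, 0, 0)
     R1 -= 10·R3  ⇒  (0, 1, 0, 0)
     R2 -= 12·R3  ⇒  (0, 0, 1, 0)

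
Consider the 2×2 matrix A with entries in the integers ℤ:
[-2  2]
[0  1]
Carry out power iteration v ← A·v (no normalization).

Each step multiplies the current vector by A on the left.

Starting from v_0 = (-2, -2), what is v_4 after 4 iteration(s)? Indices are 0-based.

v_4 = (-12, -2)

v_0 = (-2, -2).
v_1 = A·v_0 = (0, -2).
v_2 = A·v_1 = (-4, -2).
v_3 = A·v_2 = (4, -2).
v_4 = A·v_3 = (-12, -2).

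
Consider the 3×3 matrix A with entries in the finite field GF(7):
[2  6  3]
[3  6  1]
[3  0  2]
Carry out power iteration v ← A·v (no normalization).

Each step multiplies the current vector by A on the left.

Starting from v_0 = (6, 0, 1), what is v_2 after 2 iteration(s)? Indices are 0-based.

v_0 = (6, 0, 1).
v_1 = A·v_0 = (1, 5, 6).
v_2 = A·v_1 = (1, 4, 1).

v_2 = (1, 4, 1)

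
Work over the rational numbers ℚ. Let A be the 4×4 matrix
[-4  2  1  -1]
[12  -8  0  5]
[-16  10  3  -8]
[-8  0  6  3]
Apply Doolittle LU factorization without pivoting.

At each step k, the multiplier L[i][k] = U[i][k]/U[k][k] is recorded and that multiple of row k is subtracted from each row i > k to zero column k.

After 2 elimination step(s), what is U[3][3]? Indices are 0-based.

U[3][3] = 1

k=0: U[0][0]=-4
  eliminate (1,0): mult=-3, new row 1: (0, -2, 3, 2); set L[1][0]=-3
  eliminate (2,0): mult=4, new row 2: (0, 2, -1, -4); set L[2][0]=4
  eliminate (3,0): mult=2, new row 3: (0, -4, 4, 5); set L[3][0]=2
k=1: U[1][1]=-2
  eliminate (2,1): mult=-1, new row 2: (0, 0, 2, -2); set L[2][1]=-1
  eliminate (3,1): mult=2, new row 3: (0, 0, -2, 1); set L[3][1]=2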